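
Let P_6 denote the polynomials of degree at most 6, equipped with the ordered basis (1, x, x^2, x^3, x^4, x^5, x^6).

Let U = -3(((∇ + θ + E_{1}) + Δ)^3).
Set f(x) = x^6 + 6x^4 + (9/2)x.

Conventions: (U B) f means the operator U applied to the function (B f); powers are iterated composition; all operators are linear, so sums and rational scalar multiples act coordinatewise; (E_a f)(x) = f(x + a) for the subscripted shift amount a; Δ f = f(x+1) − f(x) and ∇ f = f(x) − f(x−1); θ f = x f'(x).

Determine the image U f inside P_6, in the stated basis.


∇ f = 6x^5 - 15x^4 + 44x^3 - 51x^2 + 30x - 5/2
θ f = 6x^6 + 24x^4 + (9/2)x
E_{1} f = x^6 + 6x^5 + 21x^4 + 44x^3 + 51x^2 + (69/2)x + 23/2
(∇ + θ + E_{1}) f = 7x^6 + 12x^5 + 30x^4 + 88x^3 + 69x + 9
Δ f = 6x^5 + 15x^4 + 44x^3 + 51x^2 + 30x + 23/2
((∇ + θ + E_{1}) + Δ) f = 7x^6 + 18x^5 + 45x^4 + 132x^3 + 51x^2 + 99x + 41/2
∇ ((∇ + θ + E_{1}) + Δ) f = 42x^5 - 15x^4 + 140x^3 + 201x^2 - 162x + 146
θ ((∇ + θ + E_{1}) + Δ) f = 42x^6 + 90x^5 + 180x^4 + 396x^3 + 102x^2 + 99x
E_{1} ((∇ + θ + E_{1}) + Δ) f = 7x^6 + 60x^5 + 240x^4 + 632x^3 + 1002x^2 + 909x + 745/2
(∇ + θ + E_{1}) ((∇ + θ + E_{1}) + Δ) f = 49x^6 + 192x^5 + 405x^4 + 1168x^3 + 1305x^2 + 846x + 1037/2
Δ ((∇ + θ + E_{1}) + Δ) f = 42x^5 + 195x^4 + 500x^3 + 951x^2 + 810x + 352
((∇ + θ + E_{1}) + Δ) ((∇ + θ + E_{1}) + Δ) f = 49x^6 + 234x^5 + 600x^4 + 1668x^3 + 2256x^2 + 1656x + 1741/2
∇ ((∇ + θ + E_{1}) + Δ) ((∇ + θ + E_{1}) + Δ) f = 294x^5 + 435x^4 + 1040x^3 + 3009x^2 + 1032x + 653
θ ((∇ + θ + E_{1}) + Δ) ((∇ + θ + E_{1}) + Δ) f = 294x^6 + 1170x^5 + 2400x^4 + 5004x^3 + 4512x^2 + 1656x
E_{1} ((∇ + θ + E_{1}) + Δ) ((∇ + θ + E_{1}) + Δ) f = 49x^6 + 528x^5 + 2505x^4 + 7388x^3 + 13935x^2 + 15036x + 14667/2
(∇ + θ + E_{1}) ((∇ + θ + E_{1}) + Δ) ((∇ + θ + E_{1}) + Δ) f = 343x^6 + 1992x^5 + 5340x^4 + 13432x^3 + 21456x^2 + 17724x + 15973/2
Δ ((∇ + θ + E_{1}) + Δ) ((∇ + θ + E_{1}) + Δ) f = 294x^5 + 1905x^4 + 5720x^3 + 11679x^2 + 13380x + 6463
((∇ + θ + E_{1}) + Δ) ((∇ + θ + E_{1}) + Δ) ((∇ + θ + E_{1}) + Δ) f = 343x^6 + 2286x^5 + 7245x^4 + 19152x^3 + 33135x^2 + 31104x + 28899/2
(-3(((∇ + θ + E_{1}) + Δ)^3)) f = -1029x^6 - 6858x^5 - 21735x^4 - 57456x^3 - 99405x^2 - 93312x - 86697/2

the image equals g(x) = -1029x^6 - 6858x^5 - 21735x^4 - 57456x^3 - 99405x^2 - 93312x - 86697/2


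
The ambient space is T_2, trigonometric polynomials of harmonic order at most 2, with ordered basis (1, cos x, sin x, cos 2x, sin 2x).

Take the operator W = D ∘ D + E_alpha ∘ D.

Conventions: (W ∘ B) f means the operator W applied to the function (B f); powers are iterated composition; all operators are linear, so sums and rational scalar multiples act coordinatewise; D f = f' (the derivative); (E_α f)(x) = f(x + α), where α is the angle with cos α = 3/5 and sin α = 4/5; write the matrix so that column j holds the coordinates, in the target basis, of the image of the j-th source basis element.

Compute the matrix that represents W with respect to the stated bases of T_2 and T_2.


the matrix is [[0, 0, 0, 0, 0]; [0, -9/5, 3/5, 0, 0]; [0, -3/5, -9/5, 0, 0]; [0, 0, 0, -148/25, -14/25]; [0, 0, 0, 14/25, -148/25]] (rows listed top to bottom)

image of 1: 0
image of cos x: -(9/5)cos x - (3/5)sin x
image of sin x: (3/5)cos x - (9/5)sin x
image of cos 2x: -(148/25)cos 2x + (14/25)sin 2x
image of sin 2x: -(14/25)cos 2x - (148/25)sin 2x
each image's coordinates form column j of the matrix


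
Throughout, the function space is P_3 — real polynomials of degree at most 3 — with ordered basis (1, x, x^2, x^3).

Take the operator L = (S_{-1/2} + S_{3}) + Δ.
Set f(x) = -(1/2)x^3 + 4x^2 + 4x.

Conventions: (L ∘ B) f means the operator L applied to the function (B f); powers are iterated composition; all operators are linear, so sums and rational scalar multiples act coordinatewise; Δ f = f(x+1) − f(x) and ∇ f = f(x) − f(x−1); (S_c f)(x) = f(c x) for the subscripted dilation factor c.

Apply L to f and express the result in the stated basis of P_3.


S_{-1/2} f = (1/16)x^3 + x^2 - 2x
S_{3} f = -(27/2)x^3 + 36x^2 + 12x
(S_{-1/2} + S_{3}) f = -(215/16)x^3 + 37x^2 + 10x
Δ f = -(3/2)x^2 + (13/2)x + 15/2
((S_{-1/2} + S_{3}) + Δ) f = -(215/16)x^3 + (71/2)x^2 + (33/2)x + 15/2

the image equals g(x) = -(215/16)x^3 + (71/2)x^2 + (33/2)x + 15/2


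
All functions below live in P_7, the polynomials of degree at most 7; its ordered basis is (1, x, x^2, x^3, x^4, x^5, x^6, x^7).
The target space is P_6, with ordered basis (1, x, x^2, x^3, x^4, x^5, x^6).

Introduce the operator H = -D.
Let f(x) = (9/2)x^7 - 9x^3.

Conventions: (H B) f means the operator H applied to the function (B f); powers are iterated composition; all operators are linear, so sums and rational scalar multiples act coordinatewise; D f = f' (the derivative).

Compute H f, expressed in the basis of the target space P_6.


D f = (63/2)x^6 - 27x^2
(-D) f = -(63/2)x^6 + 27x^2

g(x) = -(63/2)x^6 + 27x^2


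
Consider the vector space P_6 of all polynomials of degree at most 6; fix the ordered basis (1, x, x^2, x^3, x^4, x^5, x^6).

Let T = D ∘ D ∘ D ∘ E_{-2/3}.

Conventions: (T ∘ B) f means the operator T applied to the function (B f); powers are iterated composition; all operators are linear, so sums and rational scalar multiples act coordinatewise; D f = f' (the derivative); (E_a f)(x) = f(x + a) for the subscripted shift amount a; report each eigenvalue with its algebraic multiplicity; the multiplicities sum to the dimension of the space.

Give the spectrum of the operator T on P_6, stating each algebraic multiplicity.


λ = 0 (multiplicity 7)

image of 1: 0
image of x: 0
image of x^2: 0
image of x^3: 6
image of x^4: 24x - 16
image of x^5: 60x^2 - 80x + 80/3
image of x^6: 120x^3 - 240x^2 + 160x - 320/9
the matrix is upper triangular; its diagonal is (0, 0, 0, 0, 0, 0, 0)
for a triangular matrix the eigenvalues are the diagonal entries, with algebraic multiplicity their repetition count


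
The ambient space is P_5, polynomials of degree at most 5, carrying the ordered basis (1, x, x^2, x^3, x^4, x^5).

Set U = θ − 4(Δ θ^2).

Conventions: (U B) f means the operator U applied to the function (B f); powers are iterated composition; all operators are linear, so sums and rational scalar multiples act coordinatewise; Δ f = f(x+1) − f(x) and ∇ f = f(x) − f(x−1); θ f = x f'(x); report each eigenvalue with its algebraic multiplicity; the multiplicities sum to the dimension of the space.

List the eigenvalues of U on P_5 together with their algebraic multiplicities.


λ = 0 (multiplicity 1), λ = 1 (multiplicity 1), λ = 2 (multiplicity 1), λ = 3 (multiplicity 1), λ = 4 (multiplicity 1), λ = 5 (multiplicity 1)

image of 1: 0
image of x: x - 4
image of x^2: 2x^2 - 32x - 16
image of x^3: 3x^3 - 108x^2 - 108x - 36
image of x^4: 4x^4 - 256x^3 - 384x^2 - 256x - 64
image of x^5: 5x^5 - 500x^4 - 1000x^3 - 1000x^2 - 500x - 100
the matrix is upper triangular; its diagonal is (0, 1, 2, 3, 4, 5)
for a triangular matrix the eigenvalues are the diagonal entries, with algebraic multiplicity their repetition count


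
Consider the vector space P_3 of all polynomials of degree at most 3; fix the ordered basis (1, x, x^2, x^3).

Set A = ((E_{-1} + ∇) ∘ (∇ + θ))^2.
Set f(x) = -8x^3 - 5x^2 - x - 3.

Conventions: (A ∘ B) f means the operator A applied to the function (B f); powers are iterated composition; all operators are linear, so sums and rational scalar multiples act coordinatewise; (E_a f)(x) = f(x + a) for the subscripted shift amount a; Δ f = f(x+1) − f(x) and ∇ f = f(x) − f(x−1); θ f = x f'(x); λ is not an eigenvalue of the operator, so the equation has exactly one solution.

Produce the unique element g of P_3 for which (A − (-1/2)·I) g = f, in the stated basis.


the result is g(x) = -(16/19)x^3 + (290/171)x^2 - (1850/171)x + 1810/171

write g with unknown coordinates in the stated basis and equate coefficients in (A − (-1/2)·I) g = f
solving from the highest basis element down gives g = -(16/19)x^3 + (290/171)x^2 - (1850/171)x + 1810/171
check: A g = -(144/19)x^3 - (1000/171)x^2 + (754/171)x - 1418/171
so A g − (-1/2)·g = -8x^3 - 5x^2 - x - 3 = f ✓


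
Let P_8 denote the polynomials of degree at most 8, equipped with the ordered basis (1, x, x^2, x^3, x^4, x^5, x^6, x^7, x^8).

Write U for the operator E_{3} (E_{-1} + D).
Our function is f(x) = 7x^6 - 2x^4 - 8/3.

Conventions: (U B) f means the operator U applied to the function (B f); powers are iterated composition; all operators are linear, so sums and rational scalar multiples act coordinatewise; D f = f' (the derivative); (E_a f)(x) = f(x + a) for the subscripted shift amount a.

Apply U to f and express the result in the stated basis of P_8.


the image equals g(x) = 7x^6 + 126x^5 + 1048x^4 + 4876x^3 + 12900x^2 + 18074x + 31210/3

E_{-1} f = 7x^6 - 42x^5 + 103x^4 - 132x^3 + 93x^2 - 34x + 7/3
D f = 42x^5 - 8x^3
(E_{-1} + D) f = 7x^6 + 103x^4 - 140x^3 + 93x^2 - 34x + 7/3
E_{3} (E_{-1} + D) f = 7x^6 + 126x^5 + 1048x^4 + 4876x^3 + 12900x^2 + 18074x + 31210/3


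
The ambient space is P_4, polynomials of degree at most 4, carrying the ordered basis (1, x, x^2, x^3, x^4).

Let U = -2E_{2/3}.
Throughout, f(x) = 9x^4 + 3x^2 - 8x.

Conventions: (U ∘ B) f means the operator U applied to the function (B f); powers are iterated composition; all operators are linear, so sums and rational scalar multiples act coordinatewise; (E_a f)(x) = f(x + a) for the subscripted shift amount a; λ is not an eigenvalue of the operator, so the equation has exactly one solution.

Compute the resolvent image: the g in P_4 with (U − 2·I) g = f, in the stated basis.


write g with unknown coordinates in the stated basis and equate coefficients in (U − 2·I) g = f
solving from the highest basis element down gives g = -(9/4)x^4 + 3x^3 - (3/4)x^2 + (11/6)x - 2/3
check: U g = (9/2)x^4 + 6x^3 + (3/2)x^2 - (13/3)x - 4/3
so U g − 2·g = 9x^4 + 3x^2 - 8x = f ✓

the image equals g(x) = -(9/4)x^4 + 3x^3 - (3/4)x^2 + (11/6)x - 2/3


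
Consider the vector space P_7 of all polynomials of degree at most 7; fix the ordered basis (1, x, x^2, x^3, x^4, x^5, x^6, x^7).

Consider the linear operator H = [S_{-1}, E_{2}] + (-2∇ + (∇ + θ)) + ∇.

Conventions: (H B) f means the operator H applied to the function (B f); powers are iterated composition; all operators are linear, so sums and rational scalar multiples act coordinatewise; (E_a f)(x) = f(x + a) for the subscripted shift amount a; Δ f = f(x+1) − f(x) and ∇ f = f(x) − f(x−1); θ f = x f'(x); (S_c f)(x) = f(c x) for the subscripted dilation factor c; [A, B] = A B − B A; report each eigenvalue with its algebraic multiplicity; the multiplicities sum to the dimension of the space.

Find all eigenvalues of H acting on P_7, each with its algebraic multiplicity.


λ = 0 (multiplicity 1), λ = 1 (multiplicity 1), λ = 2 (multiplicity 1), λ = 3 (multiplicity 1), λ = 4 (multiplicity 1), λ = 5 (multiplicity 1), λ = 6 (multiplicity 1), λ = 7 (multiplicity 1)

image of 1: 0
image of x: x + 4
image of x^2: 2x^2 - 8x
image of x^3: 3x^3 + 12x^2 + 16
image of x^4: 4x^4 - 16x^3 - 64x
image of x^5: 5x^5 + 20x^4 + 160x^2 + 64
image of x^6: 6x^6 - 24x^5 - 320x^3 - 384x
image of x^7: 7x^7 + 28x^6 + 560x^4 + 1344x^2 + 256
the matrix is upper triangular; its diagonal is (0, 1, 2, 3, 4, 5, 6, 7)
for a triangular matrix the eigenvalues are the diagonal entries, with algebraic multiplicity their repetition count


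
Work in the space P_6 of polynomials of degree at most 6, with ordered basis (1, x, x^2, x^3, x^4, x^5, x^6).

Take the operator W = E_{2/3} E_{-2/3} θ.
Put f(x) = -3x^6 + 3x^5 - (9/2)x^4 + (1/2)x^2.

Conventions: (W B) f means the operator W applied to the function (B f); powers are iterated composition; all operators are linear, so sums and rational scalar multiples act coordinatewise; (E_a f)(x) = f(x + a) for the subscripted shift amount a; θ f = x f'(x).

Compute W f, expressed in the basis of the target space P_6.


the image equals g(x) = -18x^6 + 15x^5 - 18x^4 + x^2

θ f = -18x^6 + 15x^5 - 18x^4 + x^2
E_{-2/3} θ f = -18x^6 + 87x^5 - 188x^4 + (664/3)x^3 - (1303/9)x^2 + (1324/27)x - 20/3
E_{2/3} (E_{-2/3} θ) f = -18x^6 + 15x^5 - 18x^4 + x^2


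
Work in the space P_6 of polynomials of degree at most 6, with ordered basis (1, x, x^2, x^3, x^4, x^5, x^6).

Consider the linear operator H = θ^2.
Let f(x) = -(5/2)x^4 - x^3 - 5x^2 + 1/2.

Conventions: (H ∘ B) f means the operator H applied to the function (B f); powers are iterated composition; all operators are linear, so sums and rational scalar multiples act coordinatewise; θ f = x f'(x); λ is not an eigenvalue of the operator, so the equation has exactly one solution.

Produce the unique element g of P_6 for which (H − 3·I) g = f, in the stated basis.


write g with unknown coordinates in the stated basis and equate coefficients in (H − 3·I) g = f
solving from the highest basis element down gives g = -(5/26)x^4 - (1/6)x^3 - 5x^2 - 1/6
check: H g = -(40/13)x^4 - (3/2)x^3 - 20x^2
so H g − 3·g = -(5/2)x^4 - x^3 - 5x^2 + 1/2 = f ✓

the image equals g(x) = -(5/26)x^4 - (1/6)x^3 - 5x^2 - 1/6


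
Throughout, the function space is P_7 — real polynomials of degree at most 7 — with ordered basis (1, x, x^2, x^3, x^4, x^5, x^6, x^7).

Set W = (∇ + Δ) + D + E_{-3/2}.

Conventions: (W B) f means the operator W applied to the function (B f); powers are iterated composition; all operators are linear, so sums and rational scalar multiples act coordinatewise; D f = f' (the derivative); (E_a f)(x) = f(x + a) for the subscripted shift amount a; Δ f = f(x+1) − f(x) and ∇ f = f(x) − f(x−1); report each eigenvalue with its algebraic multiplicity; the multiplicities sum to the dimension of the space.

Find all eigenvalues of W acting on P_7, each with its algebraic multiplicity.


image of 1: 1
image of x: x + 3/2
image of x^2: x^2 + 3x + 9/4
image of x^3: x^3 + (9/2)x^2 + (27/4)x - 11/8
image of x^4: x^4 + 6x^3 + (27/2)x^2 - (11/2)x + 81/16
image of x^5: x^5 + (15/2)x^4 + (45/2)x^3 - (55/4)x^2 + (405/16)x - 179/32
image of x^6: x^6 + 9x^5 + (135/4)x^4 - (55/2)x^3 + (1215/16)x^2 - (537/16)x + 729/64
image of x^7: x^7 + (21/2)x^6 + (189/4)x^5 - (385/8)x^4 + (2835/16)x^3 - (3759/32)x^2 + (5103/64)x - 1931/128
the matrix is upper triangular; its diagonal is (1, 1, 1, 1, 1, 1, 1, 1)
for a triangular matrix the eigenvalues are the diagonal entries, with algebraic multiplicity their repetition count

λ = 1 (multiplicity 8)


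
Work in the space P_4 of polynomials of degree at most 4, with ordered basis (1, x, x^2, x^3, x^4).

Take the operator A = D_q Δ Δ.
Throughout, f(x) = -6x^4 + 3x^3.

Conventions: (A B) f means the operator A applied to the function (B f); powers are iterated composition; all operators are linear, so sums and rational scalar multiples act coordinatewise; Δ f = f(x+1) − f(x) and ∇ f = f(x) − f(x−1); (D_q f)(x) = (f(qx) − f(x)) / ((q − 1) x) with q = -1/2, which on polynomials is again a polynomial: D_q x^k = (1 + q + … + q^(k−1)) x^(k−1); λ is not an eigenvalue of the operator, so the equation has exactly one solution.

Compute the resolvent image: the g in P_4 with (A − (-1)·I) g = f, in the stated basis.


write g with unknown coordinates in the stated basis and equate coefficients in (A − (-1)·I) g = f
solving from the highest basis element down gives g = -6x^4 + 3x^3 + 36x + 126
check: A g = -36x - 126
so A g − (-1)·g = -6x^4 + 3x^3 = f ✓

the image equals g(x) = -6x^4 + 3x^3 + 36x + 126


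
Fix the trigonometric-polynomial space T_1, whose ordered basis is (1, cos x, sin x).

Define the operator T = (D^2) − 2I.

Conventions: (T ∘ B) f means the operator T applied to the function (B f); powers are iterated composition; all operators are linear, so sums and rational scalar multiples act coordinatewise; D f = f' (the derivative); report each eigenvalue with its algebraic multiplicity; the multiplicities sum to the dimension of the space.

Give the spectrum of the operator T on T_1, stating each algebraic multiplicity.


image of 1: -2
image of cos x: -3cos x
image of sin x: -3sin x
the matrix is diagonal; its diagonal is (-2, -3, -3)
for a triangular matrix the eigenvalues are the diagonal entries, with algebraic multiplicity their repetition count

λ = -3 (multiplicity 2), λ = -2 (multiplicity 1)


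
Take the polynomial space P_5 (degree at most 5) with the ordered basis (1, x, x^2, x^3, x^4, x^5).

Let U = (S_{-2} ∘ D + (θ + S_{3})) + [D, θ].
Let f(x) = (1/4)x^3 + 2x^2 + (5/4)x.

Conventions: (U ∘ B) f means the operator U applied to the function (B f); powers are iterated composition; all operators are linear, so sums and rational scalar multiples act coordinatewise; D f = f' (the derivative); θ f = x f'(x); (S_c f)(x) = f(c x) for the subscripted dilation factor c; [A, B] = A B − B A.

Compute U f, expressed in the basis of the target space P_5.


the image equals g(x) = (15/2)x^3 + (103/4)x^2 + x + 5/2

D f = (3/4)x^2 + 4x + 5/4
S_{-2} D f = 3x^2 - 8x + 5/4
θ f = (3/4)x^3 + 4x^2 + (5/4)x
S_{3} f = (27/4)x^3 + 18x^2 + (15/4)x
(θ + S_{3}) f = (15/2)x^3 + 22x^2 + 5x
(S_{-2} ∘ D + (θ + S_{3})) f = (15/2)x^3 + 25x^2 - 3x + 5/4
θ f = (3/4)x^3 + 4x^2 + (5/4)x
D θ f = (9/4)x^2 + 8x + 5/4
D f = (3/4)x^2 + 4x + 5/4
θ D f = (3/2)x^2 + 4x
[D, θ] f = (3/4)x^2 + 4x + 5/4
((S_{-2} ∘ D + (θ + S_{3})) + [D, θ]) f = (15/2)x^3 + (103/4)x^2 + x + 5/2


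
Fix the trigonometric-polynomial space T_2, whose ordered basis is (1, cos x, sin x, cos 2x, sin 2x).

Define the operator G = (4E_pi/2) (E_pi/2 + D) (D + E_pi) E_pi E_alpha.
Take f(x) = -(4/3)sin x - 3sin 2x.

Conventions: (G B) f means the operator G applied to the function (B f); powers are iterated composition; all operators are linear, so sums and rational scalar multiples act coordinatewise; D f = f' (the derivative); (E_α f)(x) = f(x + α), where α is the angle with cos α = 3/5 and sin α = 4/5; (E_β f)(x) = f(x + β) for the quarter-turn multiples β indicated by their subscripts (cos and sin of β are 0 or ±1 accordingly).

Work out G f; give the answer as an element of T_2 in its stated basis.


E_alpha f = -(16/15)cos x - (4/5)sin x - (72/25)cos 2x + (21/25)sin 2x
E_pi E_alpha f = (16/15)cos x + (4/5)sin x - (72/25)cos 2x + (21/25)sin 2x
D E_pi E_alpha f = (4/5)cos x - (16/15)sin x + (42/25)cos 2x + (144/25)sin 2x
E_pi E_pi E_alpha f = -(16/15)cos x - (4/5)sin x - (72/25)cos 2x + (21/25)sin 2x
(D + E_pi) E_pi E_alpha f = -(4/15)cos x - (28/15)sin x - (6/5)cos 2x + (33/5)sin 2x
E_pi/2 ((D + E_pi) E_pi) E_alpha f = -(28/15)cos x + (4/15)sin x + (6/5)cos 2x - (33/5)sin 2x
D ((D + E_pi) E_pi) E_alpha f = -(28/15)cos x + (4/15)sin x + (66/5)cos 2x + (12/5)sin 2x
(E_pi/2 + D) ((D + E_pi) E_pi) E_alpha f = -(56/15)cos x + (8/15)sin x + (72/5)cos 2x - (21/5)sin 2x
E_pi/2 (E_pi/2 + D) ((D + E_pi) E_pi) E_alpha f = (8/15)cos x + (56/15)sin x - (72/5)cos 2x + (21/5)sin 2x
(4E_pi/2) (E_pi/2 + D) ((D + E_pi) E_pi) E_alpha f = (32/15)cos x + (224/15)sin x - (288/5)cos 2x + (84/5)sin 2x

g(x) = (32/15)cos x + (224/15)sin x - (288/5)cos 2x + (84/5)sin 2x


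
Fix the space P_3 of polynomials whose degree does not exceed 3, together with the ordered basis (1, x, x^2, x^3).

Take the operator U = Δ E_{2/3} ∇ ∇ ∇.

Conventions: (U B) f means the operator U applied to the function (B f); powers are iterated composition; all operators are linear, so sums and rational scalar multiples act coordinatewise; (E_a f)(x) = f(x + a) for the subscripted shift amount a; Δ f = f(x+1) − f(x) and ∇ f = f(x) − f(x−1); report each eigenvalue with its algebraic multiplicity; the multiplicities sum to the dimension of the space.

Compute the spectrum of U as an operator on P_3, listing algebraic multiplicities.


λ = 0 (multiplicity 4)

image of 1: 0
image of x: 0
image of x^2: 0
image of x^3: 0
the matrix is upper triangular; its diagonal is (0, 0, 0, 0)
for a triangular matrix the eigenvalues are the diagonal entries, with algebraic multiplicity their repetition count


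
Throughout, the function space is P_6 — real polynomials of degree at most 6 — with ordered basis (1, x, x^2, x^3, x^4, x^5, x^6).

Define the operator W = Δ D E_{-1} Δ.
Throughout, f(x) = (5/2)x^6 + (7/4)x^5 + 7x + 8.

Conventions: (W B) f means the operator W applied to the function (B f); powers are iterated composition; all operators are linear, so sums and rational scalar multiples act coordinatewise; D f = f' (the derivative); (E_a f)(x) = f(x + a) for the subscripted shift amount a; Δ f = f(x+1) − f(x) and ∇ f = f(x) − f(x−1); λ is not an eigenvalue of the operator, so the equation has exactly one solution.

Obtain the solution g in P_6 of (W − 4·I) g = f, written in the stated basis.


the image equals g(x) = -(5/8)x^6 - (7/16)x^5 - (75/4)x^3 - (105/16)x^2 - (89/8)x - 999/32

write g with unknown coordinates in the stated basis and equate coefficients in (W − 4·I) g = f
solving from the highest basis element down gives g = -(5/8)x^6 - (7/16)x^5 - (75/4)x^3 - (105/16)x^2 - (89/8)x - 999/32
check: W g = -75x^3 - (105/4)x^2 - (75/2)x - 935/8
so W g − 4·g = (5/2)x^6 + (7/4)x^5 + 7x + 8 = f ✓


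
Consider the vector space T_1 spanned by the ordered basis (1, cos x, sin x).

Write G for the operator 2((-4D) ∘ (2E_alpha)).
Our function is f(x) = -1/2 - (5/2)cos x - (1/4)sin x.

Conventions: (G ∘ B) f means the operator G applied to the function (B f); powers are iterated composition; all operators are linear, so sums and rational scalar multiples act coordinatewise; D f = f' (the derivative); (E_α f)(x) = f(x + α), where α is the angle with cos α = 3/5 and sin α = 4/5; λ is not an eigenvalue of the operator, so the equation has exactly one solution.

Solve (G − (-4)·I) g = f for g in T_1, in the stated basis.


the image equals g(x) = -1/8 - (37/312)cos x + (11/208)sin x

write g with unknown coordinates in the stated basis and equate coefficients in (G − (-4)·I) g = f
solving from the highest basis element down gives g = -1/8 - (37/312)cos x + (11/208)sin x
check: G g = -(79/39)cos x - (6/13)sin x
so G g − (-4)·g = -1/2 - (5/2)cos x - (1/4)sin x = f ✓


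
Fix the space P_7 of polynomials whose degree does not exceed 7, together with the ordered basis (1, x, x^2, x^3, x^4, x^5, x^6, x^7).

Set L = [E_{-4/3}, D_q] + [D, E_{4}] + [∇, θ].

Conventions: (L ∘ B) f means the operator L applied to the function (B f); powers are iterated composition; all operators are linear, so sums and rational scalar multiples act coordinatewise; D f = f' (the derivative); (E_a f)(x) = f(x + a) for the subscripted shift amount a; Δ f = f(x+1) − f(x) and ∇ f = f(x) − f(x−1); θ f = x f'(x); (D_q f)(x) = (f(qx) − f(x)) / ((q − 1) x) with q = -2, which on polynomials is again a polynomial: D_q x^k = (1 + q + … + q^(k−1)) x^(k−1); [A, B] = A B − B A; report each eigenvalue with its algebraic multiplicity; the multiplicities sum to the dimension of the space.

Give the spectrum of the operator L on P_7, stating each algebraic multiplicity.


image of 1: 0
image of x: 1
image of x^2: 2x + 2
image of x^3: 3x^2 - 18x + 3
image of x^4: 4x^3 + 24x^2 - 4x + 52/3
image of x^5: 5x^4 - 112x^3 + 94x^2 - 148x + 647/27
image of x^6: 6x^5 + 198x^4 - 180x^3 + 580x^2 - (2290/9)x + 970/9
image of x^7: 7x^6 - 582x^5 + 841x^4 - (7780/3)x^3 + (5435/3)x^2 - (32878/27)x + 16951/81
the matrix is upper triangular; its diagonal is (0, 0, 0, 0, 0, 0, 0, 0)
for a triangular matrix the eigenvalues are the diagonal entries, with algebraic multiplicity their repetition count

λ = 0 (multiplicity 8)


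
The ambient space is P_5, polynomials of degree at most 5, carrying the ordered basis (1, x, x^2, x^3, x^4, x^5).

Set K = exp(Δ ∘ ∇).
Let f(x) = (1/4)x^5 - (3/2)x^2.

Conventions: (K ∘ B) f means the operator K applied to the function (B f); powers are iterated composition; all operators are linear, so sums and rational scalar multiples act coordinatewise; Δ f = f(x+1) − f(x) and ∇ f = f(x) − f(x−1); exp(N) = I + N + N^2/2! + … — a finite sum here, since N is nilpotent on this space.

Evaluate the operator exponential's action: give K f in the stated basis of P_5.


order-1 term: 5x^3 + (5/2)x - 3
order-2 term: 15x
the series for exp(Δ ∘ ∇) f terminates at order 2
exp(Δ ∘ ∇) f = (1/4)x^5 + 5x^3 - (3/2)x^2 + (35/2)x - 3

the image equals g(x) = (1/4)x^5 + 5x^3 - (3/2)x^2 + (35/2)x - 3


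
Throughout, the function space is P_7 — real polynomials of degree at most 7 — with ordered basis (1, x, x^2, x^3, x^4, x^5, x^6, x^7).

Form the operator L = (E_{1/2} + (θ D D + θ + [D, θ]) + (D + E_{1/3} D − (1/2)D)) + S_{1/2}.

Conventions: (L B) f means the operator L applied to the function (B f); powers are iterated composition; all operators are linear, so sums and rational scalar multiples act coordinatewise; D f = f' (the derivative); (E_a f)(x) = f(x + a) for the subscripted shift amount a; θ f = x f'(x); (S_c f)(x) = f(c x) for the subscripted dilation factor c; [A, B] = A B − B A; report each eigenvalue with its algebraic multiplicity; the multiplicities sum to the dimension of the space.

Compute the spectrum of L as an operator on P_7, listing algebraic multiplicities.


image of 1: 2
image of x: (5/2)x + 3
image of x^2: (13/4)x^2 + 6x + 11/12
image of x^3: (33/8)x^3 + 9x^2 + (35/4)x + 11/24
image of x^4: (81/16)x^4 + 12x^3 + (59/2)x^2 + (11/6)x + 91/432
image of x^5: (193/32)x^5 + 15x^4 + (415/6)x^3 + (55/12)x^2 + (455/432)x + 241/2592
image of x^6: (449/64)x^6 + 18x^5 + (535/4)x^4 + (55/6)x^3 + (455/144)x^2 + (241/432)x + 209/5184
image of x^7: (1025/128)x^7 + 21x^6 + (917/4)x^5 + (385/24)x^4 + (3185/432)x^3 + (1687/864)x^2 + (1463/5184)x + 1625/93312
the matrix is upper triangular; its diagonal is (2, 5/2, 13/4, 33/8, 81/16, 193/32, 449/64, 1025/128)
for a triangular matrix the eigenvalues are the diagonal entries, with algebraic multiplicity their repetition count

λ = 2 (multiplicity 1), λ = 5/2 (multiplicity 1), λ = 13/4 (multiplicity 1), λ = 33/8 (multiplicity 1), λ = 81/16 (multiplicity 1), λ = 193/32 (multiplicity 1), λ = 449/64 (multiplicity 1), λ = 1025/128 (multiplicity 1)


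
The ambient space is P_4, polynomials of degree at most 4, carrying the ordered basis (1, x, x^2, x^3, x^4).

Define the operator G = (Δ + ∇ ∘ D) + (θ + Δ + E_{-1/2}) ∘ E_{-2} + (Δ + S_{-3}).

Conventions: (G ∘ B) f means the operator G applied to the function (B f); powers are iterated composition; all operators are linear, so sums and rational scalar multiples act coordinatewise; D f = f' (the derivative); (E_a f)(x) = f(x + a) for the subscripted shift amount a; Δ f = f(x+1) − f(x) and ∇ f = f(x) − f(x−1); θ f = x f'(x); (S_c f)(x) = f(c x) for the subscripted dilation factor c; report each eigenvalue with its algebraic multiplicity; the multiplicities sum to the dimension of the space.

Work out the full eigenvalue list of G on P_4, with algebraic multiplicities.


image of 1: 2
image of x: -x + 1/2
image of x^2: 12x^2 - 3x + 29/4
image of x^3: -23x^3 - (21/2)x^2 + (135/4)x - 77/8
image of x^4: 86x^4 - 22x^3 + (183/2)x^2 - (141/2)x + 481/16
the matrix is upper triangular; its diagonal is (2, -1, 12, -23, 86)
for a triangular matrix the eigenvalues are the diagonal entries, with algebraic multiplicity their repetition count

λ = -23 (multiplicity 1), λ = -1 (multiplicity 1), λ = 2 (multiplicity 1), λ = 12 (multiplicity 1), λ = 86 (multiplicity 1)


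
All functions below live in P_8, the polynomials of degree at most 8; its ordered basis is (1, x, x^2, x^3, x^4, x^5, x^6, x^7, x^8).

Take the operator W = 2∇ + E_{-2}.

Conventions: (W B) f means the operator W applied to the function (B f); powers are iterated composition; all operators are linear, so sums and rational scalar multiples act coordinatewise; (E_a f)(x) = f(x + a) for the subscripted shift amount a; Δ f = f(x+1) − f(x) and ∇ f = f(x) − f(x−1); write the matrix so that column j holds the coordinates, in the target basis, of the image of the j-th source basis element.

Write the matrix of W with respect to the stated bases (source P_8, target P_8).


the matrix is [[1, 0, 2, -6, 14, -30, 62, -126, 254]; [0, 1, 0, 6, -24, 70, -180, 434, -1008]; [0, 0, 1, 0, 12, -60, 210, -630, 1736]; [0, 0, 0, 1, 0, 20, -120, 490, -1680]; [0, 0, 0, 0, 1, 0, 30, -210, 980]; [0, 0, 0, 0, 0, 1, 0, 42, -336]; [0, 0, 0, 0, 0, 0, 1, 0, 56]; [0, 0, 0, 0, 0, 0, 0, 1, 0]; [0, 0, 0, 0, 0, 0, 0, 0, 1]] (rows listed top to bottom)

image of 1: 1
image of x: x
image of x^2: x^2 + 2
image of x^3: x^3 + 6x - 6
image of x^4: x^4 + 12x^2 - 24x + 14
image of x^5: x^5 + 20x^3 - 60x^2 + 70x - 30
image of x^6: x^6 + 30x^4 - 120x^3 + 210x^2 - 180x + 62
image of x^7: x^7 + 42x^5 - 210x^4 + 490x^3 - 630x^2 + 434x - 126
image of x^8: x^8 + 56x^6 - 336x^5 + 980x^4 - 1680x^3 + 1736x^2 - 1008x + 254
each image's coordinates form column j of the matrix


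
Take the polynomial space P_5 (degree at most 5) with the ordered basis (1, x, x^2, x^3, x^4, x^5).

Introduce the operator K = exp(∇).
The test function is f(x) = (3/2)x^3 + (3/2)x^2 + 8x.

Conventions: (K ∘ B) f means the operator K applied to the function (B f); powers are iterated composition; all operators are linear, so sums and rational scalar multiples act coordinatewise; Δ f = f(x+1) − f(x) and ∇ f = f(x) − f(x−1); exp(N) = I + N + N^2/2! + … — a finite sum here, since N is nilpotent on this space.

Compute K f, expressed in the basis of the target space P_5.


the result is g(x) = (3/2)x^3 + 6x^2 + 11x + 13/2

order-1 term: (9/2)x^2 - (3/2)x + 8
order-2 term: (9/2)x - 3
order-3 term: 3/2
the series for exp(∇) f terminates at order 3
exp(∇) f = (3/2)x^3 + 6x^2 + 11x + 13/2


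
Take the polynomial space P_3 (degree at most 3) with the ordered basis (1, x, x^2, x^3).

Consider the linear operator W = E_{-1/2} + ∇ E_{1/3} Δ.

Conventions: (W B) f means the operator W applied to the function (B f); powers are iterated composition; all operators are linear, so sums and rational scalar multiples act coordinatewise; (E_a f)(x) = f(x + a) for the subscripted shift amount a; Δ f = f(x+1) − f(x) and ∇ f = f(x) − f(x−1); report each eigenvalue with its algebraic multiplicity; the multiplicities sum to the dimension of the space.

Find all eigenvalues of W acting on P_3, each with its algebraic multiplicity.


image of 1: 1
image of x: x - 1/2
image of x^2: x^2 - x + 9/4
image of x^3: x^3 - (3/2)x^2 + (27/4)x + 15/8
the matrix is upper triangular; its diagonal is (1, 1, 1, 1)
for a triangular matrix the eigenvalues are the diagonal entries, with algebraic multiplicity their repetition count

λ = 1 (multiplicity 4)


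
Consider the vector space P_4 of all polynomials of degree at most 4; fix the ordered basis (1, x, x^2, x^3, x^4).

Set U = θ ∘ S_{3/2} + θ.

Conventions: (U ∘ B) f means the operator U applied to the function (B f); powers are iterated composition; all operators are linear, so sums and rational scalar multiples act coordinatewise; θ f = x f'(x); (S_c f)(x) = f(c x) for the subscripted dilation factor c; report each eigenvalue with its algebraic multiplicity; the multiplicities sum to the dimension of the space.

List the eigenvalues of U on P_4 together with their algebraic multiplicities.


λ = 0 (multiplicity 1), λ = 5/2 (multiplicity 1), λ = 13/2 (multiplicity 1), λ = 105/8 (multiplicity 1), λ = 97/4 (multiplicity 1)

image of 1: 0
image of x: (5/2)x
image of x^2: (13/2)x^2
image of x^3: (105/8)x^3
image of x^4: (97/4)x^4
the matrix is upper triangular; its diagonal is (0, 5/2, 13/2, 105/8, 97/4)
for a triangular matrix the eigenvalues are the diagonal entries, with algebraic multiplicity their repetition count


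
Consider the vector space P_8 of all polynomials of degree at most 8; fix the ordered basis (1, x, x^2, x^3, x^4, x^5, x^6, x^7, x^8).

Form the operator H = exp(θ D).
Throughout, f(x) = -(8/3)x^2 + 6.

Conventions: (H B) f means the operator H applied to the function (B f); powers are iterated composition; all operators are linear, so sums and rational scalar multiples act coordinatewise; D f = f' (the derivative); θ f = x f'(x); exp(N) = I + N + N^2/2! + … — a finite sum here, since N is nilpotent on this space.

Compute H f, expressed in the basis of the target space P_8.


g(x) = -(8/3)x^2 - (16/3)x + 6

order-1 term: -(16/3)x
the series for exp(θ D) f terminates at order 1
exp(θ D) f = -(8/3)x^2 - (16/3)x + 6


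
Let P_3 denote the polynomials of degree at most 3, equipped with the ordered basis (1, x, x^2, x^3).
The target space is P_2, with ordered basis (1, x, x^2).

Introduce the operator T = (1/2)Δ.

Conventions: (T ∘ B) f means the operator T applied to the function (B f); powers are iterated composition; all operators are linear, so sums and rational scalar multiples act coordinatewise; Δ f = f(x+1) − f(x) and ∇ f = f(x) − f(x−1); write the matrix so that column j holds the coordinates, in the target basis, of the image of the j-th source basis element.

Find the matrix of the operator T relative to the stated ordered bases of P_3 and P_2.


the matrix is [[0, 1/2, 1/2, 1/2]; [0, 0, 1, 3/2]; [0, 0, 0, 3/2]] (rows listed top to bottom)

image of 1: 0
image of x: 1/2
image of x^2: x + 1/2
image of x^3: (3/2)x^2 + (3/2)x + 1/2
each image's coordinates form column j of the matrix


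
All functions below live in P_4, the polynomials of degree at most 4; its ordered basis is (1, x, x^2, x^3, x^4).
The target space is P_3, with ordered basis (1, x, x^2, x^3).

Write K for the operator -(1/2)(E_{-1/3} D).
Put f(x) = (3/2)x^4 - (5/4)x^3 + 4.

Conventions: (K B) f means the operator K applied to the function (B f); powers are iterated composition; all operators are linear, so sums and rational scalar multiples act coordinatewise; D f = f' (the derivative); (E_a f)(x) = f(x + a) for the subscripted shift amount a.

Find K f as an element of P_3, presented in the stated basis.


D f = 6x^3 - (15/4)x^2
E_{-1/3} D f = 6x^3 - (39/4)x^2 + (9/2)x - 23/36
(-(1/2)(E_{-1/3} D)) f = -3x^3 + (39/8)x^2 - (9/4)x + 23/72

g(x) = -3x^3 + (39/8)x^2 - (9/4)x + 23/72


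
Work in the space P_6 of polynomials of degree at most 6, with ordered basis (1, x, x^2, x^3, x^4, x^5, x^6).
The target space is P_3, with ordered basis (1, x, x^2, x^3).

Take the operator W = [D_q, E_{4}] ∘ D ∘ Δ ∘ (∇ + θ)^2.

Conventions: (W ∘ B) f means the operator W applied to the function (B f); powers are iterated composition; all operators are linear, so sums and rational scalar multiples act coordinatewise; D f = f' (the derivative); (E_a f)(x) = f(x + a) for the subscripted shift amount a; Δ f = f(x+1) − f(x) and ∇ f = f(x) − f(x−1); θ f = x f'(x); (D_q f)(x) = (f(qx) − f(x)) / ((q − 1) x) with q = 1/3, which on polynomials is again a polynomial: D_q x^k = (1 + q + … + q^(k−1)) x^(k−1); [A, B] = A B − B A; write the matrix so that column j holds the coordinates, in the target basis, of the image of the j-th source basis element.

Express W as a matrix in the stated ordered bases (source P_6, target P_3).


the matrix is [[0, 0, 0, 0, 512, 142960/9, 803680/3]; [0, 0, 0, 0, 0, 20000/9, 230720/3]; [0, 0, 0, 0, 0, 0, 5760]; [0, 0, 0, 0, 0, 0, 0]] (rows listed top to bottom)

image of 1: 0
image of x: 0
image of x^2: 0
image of x^3: 0
image of x^4: 512
image of x^5: (20000/9)x + 142960/9
image of x^6: 5760x^2 + (230720/3)x + 803680/3
each image's coordinates form column j of the matrix


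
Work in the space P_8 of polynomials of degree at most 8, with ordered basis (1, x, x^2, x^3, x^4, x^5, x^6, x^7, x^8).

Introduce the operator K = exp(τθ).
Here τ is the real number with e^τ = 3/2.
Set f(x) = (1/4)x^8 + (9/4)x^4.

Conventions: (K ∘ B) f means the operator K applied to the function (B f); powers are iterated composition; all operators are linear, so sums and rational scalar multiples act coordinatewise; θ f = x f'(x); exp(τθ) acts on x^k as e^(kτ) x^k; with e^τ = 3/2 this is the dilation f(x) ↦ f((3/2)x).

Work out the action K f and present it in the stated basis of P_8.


the image equals g(x) = (6561/1024)x^8 + (729/64)x^4

exp(τθ) x^k = e^(kτ) x^k; with e^τ = 3/2 this sends x^k to (3/2)^k x^k
x^4 ↦ 81/16 x^4
x^8 ↦ 6561/256 x^8
applying this coordinatewise to f: exp(τθ) f = (6561/1024)x^8 + (729/64)x^4


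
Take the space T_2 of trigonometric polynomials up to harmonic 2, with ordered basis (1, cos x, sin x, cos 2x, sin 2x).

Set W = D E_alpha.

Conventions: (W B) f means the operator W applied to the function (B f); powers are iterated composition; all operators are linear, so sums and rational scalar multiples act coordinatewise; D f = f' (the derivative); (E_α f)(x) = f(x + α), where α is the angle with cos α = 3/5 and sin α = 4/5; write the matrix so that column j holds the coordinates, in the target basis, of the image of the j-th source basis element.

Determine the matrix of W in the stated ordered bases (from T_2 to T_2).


the matrix is [[0, 0, 0, 0, 0]; [0, -4/5, 3/5, 0, 0]; [0, -3/5, -4/5, 0, 0]; [0, 0, 0, -48/25, -14/25]; [0, 0, 0, 14/25, -48/25]] (rows listed top to bottom)

image of 1: 0
image of cos x: -(4/5)cos x - (3/5)sin x
image of sin x: (3/5)cos x - (4/5)sin x
image of cos 2x: -(48/25)cos 2x + (14/25)sin 2x
image of sin 2x: -(14/25)cos 2x - (48/25)sin 2x
each image's coordinates form column j of the matrix


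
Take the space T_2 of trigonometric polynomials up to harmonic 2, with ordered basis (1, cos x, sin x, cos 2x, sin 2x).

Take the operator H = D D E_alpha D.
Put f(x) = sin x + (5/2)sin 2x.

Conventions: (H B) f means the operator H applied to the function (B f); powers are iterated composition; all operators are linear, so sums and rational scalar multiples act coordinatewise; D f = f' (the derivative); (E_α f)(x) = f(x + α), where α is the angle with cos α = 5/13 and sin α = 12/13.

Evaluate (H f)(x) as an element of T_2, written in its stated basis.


g(x) = -(5/13)cos x + (12/13)sin x + (2380/169)cos 2x + (2400/169)sin 2x

D f = cos x + 5cos 2x
E_alpha D f = (5/13)cos x - (12/13)sin x - (595/169)cos 2x - (600/169)sin 2x
D (E_alpha D) f = -(12/13)cos x - (5/13)sin x - (1200/169)cos 2x + (1190/169)sin 2x
D D (E_alpha D) f = -(5/13)cos x + (12/13)sin x + (2380/169)cos 2x + (2400/169)sin 2x


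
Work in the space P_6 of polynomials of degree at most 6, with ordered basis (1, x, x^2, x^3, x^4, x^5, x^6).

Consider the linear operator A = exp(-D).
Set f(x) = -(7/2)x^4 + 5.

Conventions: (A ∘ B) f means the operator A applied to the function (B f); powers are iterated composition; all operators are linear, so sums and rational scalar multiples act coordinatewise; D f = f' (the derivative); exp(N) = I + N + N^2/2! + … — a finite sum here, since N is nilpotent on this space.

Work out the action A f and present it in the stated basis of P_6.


the image equals g(x) = -(7/2)x^4 + 14x^3 - 21x^2 + 14x + 3/2

order-1 term: 14x^3
order-2 term: -21x^2
order-3 term: 14x
order-4 term: -7/2
the series for exp(-D) f terminates at order 4
exp(-D) f = -(7/2)x^4 + 14x^3 - 21x^2 + 14x + 3/2


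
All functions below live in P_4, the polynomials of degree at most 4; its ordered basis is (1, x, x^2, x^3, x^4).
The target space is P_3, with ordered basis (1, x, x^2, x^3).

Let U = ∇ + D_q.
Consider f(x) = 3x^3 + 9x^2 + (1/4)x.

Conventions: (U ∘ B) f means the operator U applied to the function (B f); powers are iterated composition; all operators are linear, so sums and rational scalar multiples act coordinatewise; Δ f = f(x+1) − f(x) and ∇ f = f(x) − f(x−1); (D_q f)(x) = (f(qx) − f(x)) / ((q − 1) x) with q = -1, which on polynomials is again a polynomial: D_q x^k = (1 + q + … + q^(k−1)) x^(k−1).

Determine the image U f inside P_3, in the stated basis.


the result is g(x) = 12x^2 + 9x - 11/2

∇ f = 9x^2 + 9x - 23/4
D_q f = 3x^2 + 1/4
(∇ + D_q) f = 12x^2 + 9x - 11/2


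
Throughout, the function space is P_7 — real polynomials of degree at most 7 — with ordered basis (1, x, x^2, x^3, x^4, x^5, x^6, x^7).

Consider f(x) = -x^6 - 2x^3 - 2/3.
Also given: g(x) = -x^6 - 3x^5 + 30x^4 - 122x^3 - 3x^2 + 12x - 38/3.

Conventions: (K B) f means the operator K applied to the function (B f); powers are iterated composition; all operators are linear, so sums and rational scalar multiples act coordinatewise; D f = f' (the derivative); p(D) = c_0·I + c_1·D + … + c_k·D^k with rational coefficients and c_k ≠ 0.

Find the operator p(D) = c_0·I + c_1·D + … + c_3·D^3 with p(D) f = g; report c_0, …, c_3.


p(D) = I + (1/2)·D − D^2 + D^3, i.e. c_0 = 1, c_1 = 1/2, c_2 = -1, c_3 = 1

D^0 f = -x^6 - 2x^3 - 2/3
D^1 f = -6x^5 - 6x^2
D^2 f = -30x^4 - 12x
D^3 f = -120x^3 - 12
matching coefficients of g against c_0 f + c_1 Df + … from the top degree down determines the c_i
solution: c_0 = 1, c_1 = 1/2, c_2 = -1, c_3 = 1
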